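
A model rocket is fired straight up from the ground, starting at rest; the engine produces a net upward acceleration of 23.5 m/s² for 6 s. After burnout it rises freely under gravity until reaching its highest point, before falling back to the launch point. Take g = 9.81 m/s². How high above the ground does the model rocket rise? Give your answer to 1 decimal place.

Phase 1 (powered ascent): v₀ = 0 m/s, a = 23.5 m/s².
v = v₀ + at = 0 + (23.5)(6) = 141 m/s
Δx = v₀t + ½at² = 0·6 + 0.5·23.5·6² = 423 m

Phase 2 (coasting upward): v₀ = 141 m/s, a = -9.81 m/s².
v = v₀ + at → t = (0 − 141) / -9.81 = 14.4 s
v² = v₀² + 2aΔx → Δx = (0² − 141²)/(2·-9.81) = 1010 m
Maximum height = 423 + 1010 = 1440 m

1436.3 m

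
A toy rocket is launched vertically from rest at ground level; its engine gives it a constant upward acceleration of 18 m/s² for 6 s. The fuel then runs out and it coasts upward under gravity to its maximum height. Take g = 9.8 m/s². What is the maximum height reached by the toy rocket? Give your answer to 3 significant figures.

919 m

Phase 1 (powered ascent): v₀ = 0 m/s, a = 18 m/s².
v = v₀ + at = 0 + (18)(6) = 108 m/s
Δx = v₀t + ½at² = 0·6 + 0.5·18·6² = 324 m

Phase 2 (coasting upward): v₀ = 108 m/s, a = -9.8 m/s².
v = v₀ + at → t = (0 − 108) / -9.8 = 11.0 s
v² = v₀² + 2aΔx → Δx = (0² − 108²)/(2·-9.8) = 595 m
Maximum height = 324 + 595 = 919 m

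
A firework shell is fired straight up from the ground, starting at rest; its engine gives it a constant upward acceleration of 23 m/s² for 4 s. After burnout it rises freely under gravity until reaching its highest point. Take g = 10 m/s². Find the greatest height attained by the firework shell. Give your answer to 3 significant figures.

Phase 1 (powered ascent): v₀ = 0 m/s, a = 23 m/s².
v = v₀ + at = 0 + (23)(4) = 92.0 m/s
Δx = v₀t + ½at² = 0·4 + 0.5·23·4² = 184 m

Phase 2 (coasting upward): v₀ = 92.0 m/s, a = -10 m/s².
v = v₀ + at → t = (0 − 92.0) / -10 = 9.20 s
v² = v₀² + 2aΔx → Δx = (0² − 92.0²)/(2·-10) = 423 m
Maximum height = 184 + 423 = 607 m

607 m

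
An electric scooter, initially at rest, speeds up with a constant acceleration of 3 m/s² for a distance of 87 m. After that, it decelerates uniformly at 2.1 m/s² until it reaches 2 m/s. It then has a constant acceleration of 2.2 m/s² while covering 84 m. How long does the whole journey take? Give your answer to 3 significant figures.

25.4 s

Phase 1 (accelerating): v₀ = 0 m/s, a = 3 m/s².
v² = v₀² + 2aΔx = 0² + 2·3·87 = 522 → v = 22.8 m/s
t = (v − v₀)/a = (22.8 − 0)/3 = 7.62 s

Phase 2 (decelerating): v₀ = 22.8 m/s, a = -2.1 m/s².
v = v₀ + at → t = (2 − 22.8) / -2.1 = 9.93 s
v² = v₀² + 2aΔx → Δx = (2² − 22.8²)/(2·-2.1) = 123 m

Phase 3 (accelerating): v₀ = 2.00 m/s, a = 2.2 m/s².
v² = v₀² + 2aΔx = 2.00² + 2·2.2·84 = 374 → v = 19.3 m/s
t = (v − v₀)/a = (19.3 − 2.00)/2.2 = 7.88 s
Total time = 7.62 + 9.93 + 7.88 = 25.4 s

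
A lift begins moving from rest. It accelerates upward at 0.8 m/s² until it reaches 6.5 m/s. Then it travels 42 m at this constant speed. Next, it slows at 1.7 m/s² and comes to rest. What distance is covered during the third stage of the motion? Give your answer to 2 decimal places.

12.43 m

Phase 1 (accelerating): v₀ = 0 m/s, a = 0.8 m/s².
v = v₀ + at → t = (6.5 − 0) / 0.8 = 8.12 s
v² = v₀² + 2aΔx → Δx = (6.5² − 0²)/(2·0.8) = 26.4 m

Phase 2 (constant speed): v₀ = 6.50 m/s, a = 0 m/s².
Constant speed: t = d/v = 42/6.50 = 6.46 s

Phase 3 (decelerating): v₀ = 6.50 m/s, a = -1.7 m/s².
v = v₀ + at → t = (0 − 6.50) / -1.7 = 3.82 s
v² = v₀² + 2aΔx → Δx = (0² − 6.50²)/(2·-1.7) = 12.4 m
Distance in phase 3 = 12.4 m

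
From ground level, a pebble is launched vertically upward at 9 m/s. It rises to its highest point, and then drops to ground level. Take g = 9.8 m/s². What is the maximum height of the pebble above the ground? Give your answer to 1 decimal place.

4.1 m

Phase 1 (rising): v₀ = 9.00 m/s, a = -9.8 m/s².
v = v₀ + at → t = (0 − 9.00) / -9.8 = 0.918 s
v² = v₀² + 2aΔx → Δx = (0² − 9.00²)/(2·-9.8) = 4.13 m
Maximum height = 4.13 m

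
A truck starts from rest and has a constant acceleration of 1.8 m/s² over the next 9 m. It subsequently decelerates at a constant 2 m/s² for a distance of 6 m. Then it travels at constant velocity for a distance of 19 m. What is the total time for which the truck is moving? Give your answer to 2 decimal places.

Phase 1 (accelerating): v₀ = 0 m/s, a = 1.8 m/s².
v² = v₀² + 2aΔx = 0² + 2·1.8·9 = 32.4 → v = 5.69 m/s
t = (v − v₀)/a = (5.69 − 0)/1.8 = 3.16 s

Phase 2 (decelerating): v₀ = 5.69 m/s, a = -2 m/s².
v² = v₀² + 2aΔx = 5.69² + 2·-2·6 = 8.40 → v = 2.90 m/s
t = (v − v₀)/a = (2.90 − 5.69)/-2 = 1.40 s

Phase 3 (constant speed): v₀ = 2.90 m/s, a = 0 m/s².
Constant speed: t = d/v = 19/2.90 = 6.56 s
Total time = 3.16 + 1.40 + 6.56 = 11.1 s

11.11 s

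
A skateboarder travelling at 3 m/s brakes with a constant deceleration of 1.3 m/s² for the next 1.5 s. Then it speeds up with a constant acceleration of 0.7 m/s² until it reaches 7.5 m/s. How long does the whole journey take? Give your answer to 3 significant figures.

10.7 s

Phase 1 (decelerating): v₀ = 3.00 m/s, a = -1.3 m/s².
v = v₀ + at = 3.00 + (-1.3)(1.5) = 1.05 m/s
Δx = v₀t + ½at² = 3.00·1.5 + 0.5·-1.3·1.5² = 3.04 m

Phase 2 (accelerating): v₀ = 1.05 m/s, a = 0.7 m/s².
v = v₀ + at → t = (7.5 − 1.05) / 0.7 = 9.21 s
v² = v₀² + 2aΔx → Δx = (7.5² − 1.05²)/(2·0.7) = 39.4 m
Total time = 1.50 + 9.21 = 10.7 s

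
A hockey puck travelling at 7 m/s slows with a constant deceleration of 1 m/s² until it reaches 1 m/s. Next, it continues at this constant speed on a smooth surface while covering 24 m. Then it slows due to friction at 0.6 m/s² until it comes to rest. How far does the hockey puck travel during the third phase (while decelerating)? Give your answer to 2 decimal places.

0.83 m

Phase 1 (decelerating): v₀ = 7.00 m/s, a = -1 m/s².
v = v₀ + at → t = (1 − 7.00) / -1 = 6.00 s
v² = v₀² + 2aΔx → Δx = (1² − 7.00²)/(2·-1) = 24.0 m

Phase 2 (constant speed): v₀ = 1.00 m/s, a = 0 m/s².
Constant speed: t = d/v = 24/1.00 = 24.0 s

Phase 3 (decelerating): v₀ = 1.00 m/s, a = -0.6 m/s².
v = v₀ + at → t = (0 − 1.00) / -0.6 = 1.67 s
v² = v₀² + 2aΔx → Δx = (0² − 1.00²)/(2·-0.6) = 0.833 m
Distance in phase 3 = 0.833 m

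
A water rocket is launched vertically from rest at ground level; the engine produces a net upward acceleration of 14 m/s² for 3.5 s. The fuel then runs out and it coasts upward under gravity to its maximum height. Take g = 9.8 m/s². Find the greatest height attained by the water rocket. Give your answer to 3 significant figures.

208 m

Phase 1 (powered ascent): v₀ = 0 m/s, a = 14 m/s².
v = v₀ + at = 0 + (14)(3.5) = 49.0 m/s
Δx = v₀t + ½at² = 0·3.5 + 0.5·14·3.5² = 85.8 m

Phase 2 (coasting upward): v₀ = 49.0 m/s, a = -9.8 m/s².
v = v₀ + at → t = (0 − 49.0) / -9.8 = 5.00 s
v² = v₀² + 2aΔx → Δx = (0² − 49.0²)/(2·-9.8) = 122 m
Maximum height = 85.8 + 122 = 208 m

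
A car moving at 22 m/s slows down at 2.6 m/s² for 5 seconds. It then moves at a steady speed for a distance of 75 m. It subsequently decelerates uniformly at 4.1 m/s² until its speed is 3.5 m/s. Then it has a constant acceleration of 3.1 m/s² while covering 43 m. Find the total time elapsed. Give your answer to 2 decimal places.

18.93 s

Phase 1 (decelerating): v₀ = 22.0 m/s, a = -2.6 m/s².
v = v₀ + at = 22.0 + (-2.6)(5) = 9.00 m/s
Δx = v₀t + ½at² = 22.0·5 + 0.5·-2.6·5² = 77.5 m

Phase 2 (constant speed): v₀ = 9.00 m/s, a = 0 m/s².
Constant speed: t = d/v = 75/9.00 = 8.33 s

Phase 3 (decelerating): v₀ = 9.00 m/s, a = -4.1 m/s².
v = v₀ + at → t = (3.5 − 9.00) / -4.1 = 1.34 s
v² = v₀² + 2aΔx → Δx = (3.5² − 9.00²)/(2·-4.1) = 8.38 m

Phase 4 (accelerating): v₀ = 3.50 m/s, a = 3.1 m/s².
v² = v₀² + 2aΔx = 3.50² + 2·3.1·43 = 279 → v = 16.7 m/s
t = (v − v₀)/a = (16.7 − 3.50)/3.1 = 4.26 s
Total time = 5.00 + 8.33 + 1.34 + 4.26 = 18.9 s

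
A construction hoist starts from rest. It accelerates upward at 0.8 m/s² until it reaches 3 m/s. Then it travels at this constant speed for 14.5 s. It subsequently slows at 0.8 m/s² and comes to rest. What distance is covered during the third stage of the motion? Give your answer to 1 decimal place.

5.6 m

Phase 1 (accelerating): v₀ = 0 m/s, a = 0.8 m/s².
v = v₀ + at → t = (3 − 0) / 0.8 = 3.75 s
v² = v₀² + 2aΔx → Δx = (3² − 0²)/(2·0.8) = 5.62 m

Phase 2 (constant speed): v₀ = 3.00 m/s, a = 0 m/s².
v = v₀ + at = 3.00 + (0)(14.5) = 3.00 m/s
Δx = v₀t + ½at² = 3.00·14.5 + 0.5·0·14.5² = 43.5 m

Phase 3 (decelerating): v₀ = 3.00 m/s, a = -0.8 m/s².
v = v₀ + at → t = (0 − 3.00) / -0.8 = 3.75 s
v² = v₀² + 2aΔx → Δx = (0² − 3.00²)/(2·-0.8) = 5.62 m
Distance in phase 3 = 5.62 m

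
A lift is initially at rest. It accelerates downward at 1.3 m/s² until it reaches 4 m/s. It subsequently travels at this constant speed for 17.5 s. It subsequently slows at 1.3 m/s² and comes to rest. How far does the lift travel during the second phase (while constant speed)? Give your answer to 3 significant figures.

70.0 m

Phase 1 (accelerating): v₀ = 0 m/s, a = 1.3 m/s².
v = v₀ + at → t = (4 − 0) / 1.3 = 3.08 s
v² = v₀² + 2aΔx → Δx = (4² − 0²)/(2·1.3) = 6.15 m

Phase 2 (constant speed): v₀ = 4.00 m/s, a = 0 m/s².
v = v₀ + at = 4.00 + (0)(17.5) = 4.00 m/s
Δx = v₀t + ½at² = 4.00·17.5 + 0.5·0·17.5² = 70.0 m
Distance in phase 2 = 70.0 m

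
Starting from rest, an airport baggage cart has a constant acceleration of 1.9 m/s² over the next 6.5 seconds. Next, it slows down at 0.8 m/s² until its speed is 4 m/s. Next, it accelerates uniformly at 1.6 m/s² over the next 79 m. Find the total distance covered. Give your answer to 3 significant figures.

Phase 1 (accelerating): v₀ = 0 m/s, a = 1.9 m/s².
v = v₀ + at = 0 + (1.9)(6.5) = 12.3 m/s
Δx = v₀t + ½at² = 0·6.5 + 0.5·1.9·6.5² = 40.1 m

Phase 2 (decelerating): v₀ = 12.3 m/s, a = -0.8 m/s².
v = v₀ + at → t = (4 − 12.3) / -0.8 = 10.4 s
v² = v₀² + 2aΔx → Δx = (4² − 12.3²)/(2·-0.8) = 85.3 m

Phase 3 (accelerating): v₀ = 4.00 m/s, a = 1.6 m/s².
v² = v₀² + 2aΔx = 4.00² + 2·1.6·79 = 269 → v = 16.4 m/s
t = (v − v₀)/a = (16.4 − 4.00)/1.6 = 7.75 s
Total distance = 40.1 + 85.3 + 79.0 = 204 m

204 m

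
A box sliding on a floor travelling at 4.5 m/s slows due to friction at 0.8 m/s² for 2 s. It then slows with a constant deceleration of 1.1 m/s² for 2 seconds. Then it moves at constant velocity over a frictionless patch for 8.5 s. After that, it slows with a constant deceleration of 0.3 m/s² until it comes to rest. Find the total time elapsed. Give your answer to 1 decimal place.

Phase 1 (decelerating): v₀ = 4.50 m/s, a = -0.8 m/s².
v = v₀ + at = 4.50 + (-0.8)(2) = 2.90 m/s
Δx = v₀t + ½at² = 4.50·2 + 0.5·-0.8·2² = 7.40 m

Phase 2 (decelerating): v₀ = 2.90 m/s, a = -1.1 m/s².
v = v₀ + at = 2.90 + (-1.1)(2) = 0.700 m/s
Δx = v₀t + ½at² = 2.90·2 + 0.5·-1.1·2² = 3.60 m

Phase 3 (constant speed): v₀ = 0.700 m/s, a = 0 m/s².
v = v₀ + at = 0.700 + (0)(8.5) = 0.700 m/s
Δx = v₀t + ½at² = 0.700·8.5 + 0.5·0·8.5² = 5.95 m

Phase 4 (decelerating): v₀ = 0.700 m/s, a = -0.3 m/s².
v = v₀ + at → t = (0 − 0.700) / -0.3 = 2.33 s
v² = v₀² + 2aΔx → Δx = (0² − 0.700²)/(2·-0.3) = 0.817 m
Total time = 2.00 + 2.00 + 8.50 + 2.33 = 14.8 s

14.8 s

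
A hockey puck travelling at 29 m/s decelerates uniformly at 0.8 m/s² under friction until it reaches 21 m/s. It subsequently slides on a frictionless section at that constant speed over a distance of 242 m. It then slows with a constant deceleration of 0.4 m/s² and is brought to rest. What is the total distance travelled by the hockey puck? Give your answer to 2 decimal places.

1043.25 m

Phase 1 (decelerating): v₀ = 29.0 m/s, a = -0.8 m/s².
v = v₀ + at → t = (21 − 29.0) / -0.8 = 10.0 s
v² = v₀² + 2aΔx → Δx = (21² − 29.0²)/(2·-0.8) = 250 m

Phase 2 (constant speed): v₀ = 21.0 m/s, a = 0 m/s².
Constant speed: t = d/v = 242/21.0 = 11.5 s

Phase 3 (decelerating): v₀ = 21.0 m/s, a = -0.4 m/s².
v = v₀ + at → t = (0 − 21.0) / -0.4 = 52.5 s
v² = v₀² + 2aΔx → Δx = (0² − 21.0²)/(2·-0.4) = 551 m
Total distance = 250 + 242 + 551 = 1040 m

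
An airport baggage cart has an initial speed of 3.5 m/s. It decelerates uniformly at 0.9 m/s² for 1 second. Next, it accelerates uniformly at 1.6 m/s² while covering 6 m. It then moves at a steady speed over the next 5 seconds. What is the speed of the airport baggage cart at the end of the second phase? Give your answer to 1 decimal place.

Phase 1 (decelerating): v₀ = 3.50 m/s, a = -0.9 m/s².
v = v₀ + at = 3.50 + (-0.9)(1) = 2.60 m/s
Δx = v₀t + ½at² = 3.50·1 + 0.5·-0.9·1² = 3.05 m

Phase 2 (accelerating): v₀ = 2.60 m/s, a = 1.6 m/s².
v² = v₀² + 2aΔx = 2.60² + 2·1.6·6 = 26.0 → v = 5.10 m/s
t = (v − v₀)/a = (5.10 − 2.60)/1.6 = 1.56 s
Speed at end of phase 2 = 5.10 m/s

5.1 m/s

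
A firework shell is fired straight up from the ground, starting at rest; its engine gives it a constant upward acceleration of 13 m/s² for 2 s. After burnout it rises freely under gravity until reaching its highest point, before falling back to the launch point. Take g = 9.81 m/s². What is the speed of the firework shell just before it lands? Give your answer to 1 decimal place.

34.4 m/s

Phase 1 (powered ascent): v₀ = 0 m/s, a = 13 m/s².
v = v₀ + at = 0 + (13)(2) = 26.0 m/s
Δx = v₀t + ½at² = 0·2 + 0.5·13·2² = 26.0 m

Phase 2 (coasting upward): v₀ = 26.0 m/s, a = -9.81 m/s².
v = v₀ + at → t = (0 − 26.0) / -9.81 = 2.65 s
v² = v₀² + 2aΔx → Δx = (0² − 26.0²)/(2·-9.81) = 34.5 m

Phase 3 (free fall): v₀ = 0 m/s, a = -9.81 m/s².
Falls 60.5 m from rest: t = √(2·60.5/9.81) = 3.51 s; v = g·t = 34.4 m/s.
Impact speed = 34.4 m/s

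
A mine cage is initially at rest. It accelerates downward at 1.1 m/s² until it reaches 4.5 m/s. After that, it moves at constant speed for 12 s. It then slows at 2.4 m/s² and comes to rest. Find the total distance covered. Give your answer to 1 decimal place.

67.4 m

Phase 1 (accelerating): v₀ = 0 m/s, a = 1.1 m/s².
v = v₀ + at → t = (4.5 − 0) / 1.1 = 4.09 s
v² = v₀² + 2aΔx → Δx = (4.5² − 0²)/(2·1.1) = 9.20 m

Phase 2 (constant speed): v₀ = 4.50 m/s, a = 0 m/s².
v = v₀ + at = 4.50 + (0)(12) = 4.50 m/s
Δx = v₀t + ½at² = 4.50·12 + 0.5·0·12² = 54.0 m

Phase 3 (decelerating): v₀ = 4.50 m/s, a = -2.4 m/s².
v = v₀ + at → t = (0 − 4.50) / -2.4 = 1.88 s
v² = v₀² + 2aΔx → Δx = (0² − 4.50²)/(2·-2.4) = 4.22 m
Total distance = 9.20 + 54.0 + 4.22 = 67.4 m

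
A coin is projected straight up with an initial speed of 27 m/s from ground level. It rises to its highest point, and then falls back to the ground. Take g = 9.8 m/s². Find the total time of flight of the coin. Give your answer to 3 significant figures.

5.51 s

Phase 1 (rising): v₀ = 27.0 m/s, a = -9.8 m/s².
v = v₀ + at → t = (0 − 27.0) / -9.8 = 2.76 s
v² = v₀² + 2aΔx → Δx = (0² − 27.0²)/(2·-9.8) = 37.2 m

Phase 2 (falling): v₀ = 0 m/s, a = -9.8 m/s².
Falls 37.2 m from rest: t = √(2·37.2/9.8) = 2.76 s; v = g·t = 27.0 m/s.
Total time = 2.76 + 2.76 = 5.51 s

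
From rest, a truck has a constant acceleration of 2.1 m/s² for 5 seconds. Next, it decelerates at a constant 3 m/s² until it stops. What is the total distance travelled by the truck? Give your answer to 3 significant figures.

44.6 m

Phase 1 (accelerating): v₀ = 0 m/s, a = 2.1 m/s².
v = v₀ + at = 0 + (2.1)(5) = 10.5 m/s
Δx = v₀t + ½at² = 0·5 + 0.5·2.1·5² = 26.2 m

Phase 2 (decelerating): v₀ = 10.5 m/s, a = -3 m/s².
v = v₀ + at → t = (0 − 10.5) / -3 = 3.50 s
v² = v₀² + 2aΔx → Δx = (0² − 10.5²)/(2·-3) = 18.4 m
Total distance = 26.2 + 18.4 = 44.6 m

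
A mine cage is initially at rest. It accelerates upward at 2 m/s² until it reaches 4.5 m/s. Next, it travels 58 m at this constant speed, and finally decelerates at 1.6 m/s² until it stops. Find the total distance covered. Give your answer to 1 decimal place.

Phase 1 (accelerating): v₀ = 0 m/s, a = 2 m/s².
v = v₀ + at → t = (4.5 − 0) / 2 = 2.25 s
v² = v₀² + 2aΔx → Δx = (4.5² − 0²)/(2·2) = 5.06 m

Phase 2 (constant speed): v₀ = 4.50 m/s, a = 0 m/s².
Constant speed: t = d/v = 58/4.50 = 12.9 s

Phase 3 (decelerating): v₀ = 4.50 m/s, a = -1.6 m/s².
v = v₀ + at → t = (0 − 4.50) / -1.6 = 2.81 s
v² = v₀² + 2aΔx → Δx = (0² − 4.50²)/(2·-1.6) = 6.33 m
Total distance = 5.06 + 58.0 + 6.33 = 69.4 m

69.4 m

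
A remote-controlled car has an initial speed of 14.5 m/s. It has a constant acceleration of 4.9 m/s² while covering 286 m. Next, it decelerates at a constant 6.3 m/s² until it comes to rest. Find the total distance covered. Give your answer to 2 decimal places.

Phase 1 (accelerating): v₀ = 14.5 m/s, a = 4.9 m/s².
v² = v₀² + 2aΔx = 14.5² + 2·4.9·286 = 3010 → v = 54.9 m/s
t = (v − v₀)/a = (54.9 − 14.5)/4.9 = 8.24 s

Phase 2 (decelerating): v₀ = 54.9 m/s, a = -6.3 m/s².
v = v₀ + at → t = (0 − 54.9) / -6.3 = 8.71 s
v² = v₀² + 2aΔx → Δx = (0² − 54.9²)/(2·-6.3) = 239 m
Total distance = 286 + 239 = 525 m

525.13 m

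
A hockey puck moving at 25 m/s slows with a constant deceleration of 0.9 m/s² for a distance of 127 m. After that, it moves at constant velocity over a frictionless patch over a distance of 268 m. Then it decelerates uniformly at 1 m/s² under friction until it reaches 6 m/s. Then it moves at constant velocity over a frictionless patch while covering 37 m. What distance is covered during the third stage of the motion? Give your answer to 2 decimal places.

Phase 1 (decelerating): v₀ = 25.0 m/s, a = -0.9 m/s².
v² = v₀² + 2aΔx = 25.0² + 2·-0.9·127 = 396 → v = 19.9 m/s
t = (v − v₀)/a = (19.9 − 25.0)/-0.9 = 5.66 s

Phase 2 (constant speed): v₀ = 19.9 m/s, a = 0 m/s².
Constant speed: t = d/v = 268/19.9 = 13.5 s

Phase 3 (decelerating): v₀ = 19.9 m/s, a = -1 m/s².
v = v₀ + at → t = (6 − 19.9) / -1 = 13.9 s
v² = v₀² + 2aΔx → Δx = (6² − 19.9²)/(2·-1) = 180 m
Distance in phase 3 = 180 m

180.20 m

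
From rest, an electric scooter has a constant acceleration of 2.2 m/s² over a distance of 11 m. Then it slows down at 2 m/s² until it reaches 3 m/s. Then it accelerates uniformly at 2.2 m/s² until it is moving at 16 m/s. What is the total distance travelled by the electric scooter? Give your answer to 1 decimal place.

Phase 1 (accelerating): v₀ = 0 m/s, a = 2.2 m/s².
v² = v₀² + 2aΔx = 0² + 2·2.2·11 = 48.4 → v = 6.96 m/s
t = (v − v₀)/a = (6.96 − 0)/2.2 = 3.16 s

Phase 2 (decelerating): v₀ = 6.96 m/s, a = -2 m/s².
v = v₀ + at → t = (3 − 6.96) / -2 = 1.98 s
v² = v₀² + 2aΔx → Δx = (3² − 6.96²)/(2·-2) = 9.85 m

Phase 3 (accelerating): v₀ = 3.00 m/s, a = 2.2 m/s².
v = v₀ + at → t = (16 − 3.00) / 2.2 = 5.91 s
v² = v₀² + 2aΔx → Δx = (16² − 3.00²)/(2·2.2) = 56.1 m
Total distance = 11.0 + 9.85 + 56.1 = 77.0 m

77.0 m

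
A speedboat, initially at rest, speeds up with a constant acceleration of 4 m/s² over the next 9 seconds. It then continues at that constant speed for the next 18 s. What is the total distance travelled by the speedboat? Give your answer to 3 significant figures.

Phase 1 (accelerating): v₀ = 0 m/s, a = 4 m/s².
v = v₀ + at = 0 + (4)(9) = 36.0 m/s
Δx = v₀t + ½at² = 0·9 + 0.5·4·9² = 162 m

Phase 2 (constant speed): v₀ = 36.0 m/s, a = 0 m/s².
v = v₀ + at = 36.0 + (0)(18) = 36.0 m/s
Δx = v₀t + ½at² = 36.0·18 + 0.5·0·18² = 648 m
Total distance = 162 + 648 = 810 m

810 m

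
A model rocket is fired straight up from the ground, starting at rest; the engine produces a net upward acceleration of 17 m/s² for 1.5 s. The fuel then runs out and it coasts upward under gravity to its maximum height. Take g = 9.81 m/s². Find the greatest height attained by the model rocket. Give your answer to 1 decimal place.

52.3 m

Phase 1 (powered ascent): v₀ = 0 m/s, a = 17 m/s².
v = v₀ + at = 0 + (17)(1.5) = 25.5 m/s
Δx = v₀t + ½at² = 0·1.5 + 0.5·17·1.5² = 19.1 m

Phase 2 (coasting upward): v₀ = 25.5 m/s, a = -9.81 m/s².
v = v₀ + at → t = (0 − 25.5) / -9.81 = 2.60 s
v² = v₀² + 2aΔx → Δx = (0² − 25.5²)/(2·-9.81) = 33.1 m
Maximum height = 19.1 + 33.1 = 52.3 m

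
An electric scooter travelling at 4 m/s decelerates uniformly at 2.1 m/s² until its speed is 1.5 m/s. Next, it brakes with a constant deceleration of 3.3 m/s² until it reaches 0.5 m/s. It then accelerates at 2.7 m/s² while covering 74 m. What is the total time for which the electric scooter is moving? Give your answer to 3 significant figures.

8.71 s

Phase 1 (decelerating): v₀ = 4.00 m/s, a = -2.1 m/s².
v = v₀ + at → t = (1.5 − 4.00) / -2.1 = 1.19 s
v² = v₀² + 2aΔx → Δx = (1.5² − 4.00²)/(2·-2.1) = 3.27 m

Phase 2 (decelerating): v₀ = 1.50 m/s, a = -3.3 m/s².
v = v₀ + at → t = (0.5 − 1.50) / -3.3 = 0.303 s
v² = v₀² + 2aΔx → Δx = (0.5² − 1.50²)/(2·-3.3) = 0.303 m

Phase 3 (accelerating): v₀ = 0.500 m/s, a = 2.7 m/s².
v² = v₀² + 2aΔx = 0.500² + 2·2.7·74 = 400 → v = 20.0 m/s
t = (v − v₀)/a = (20.0 − 0.500)/2.7 = 7.22 s
Total time = 1.19 + 0.303 + 7.22 = 8.71 s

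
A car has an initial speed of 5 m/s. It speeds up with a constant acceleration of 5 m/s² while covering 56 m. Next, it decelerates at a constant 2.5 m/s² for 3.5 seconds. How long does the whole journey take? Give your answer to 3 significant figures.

Phase 1 (accelerating): v₀ = 5.00 m/s, a = 5 m/s².
v² = v₀² + 2aΔx = 5.00² + 2·5·56 = 585 → v = 24.2 m/s
t = (v − v₀)/a = (24.2 − 5.00)/5 = 3.84 s

Phase 2 (decelerating): v₀ = 24.2 m/s, a = -2.5 m/s².
v = v₀ + at = 24.2 + (-2.5)(3.5) = 15.4 m/s
Δx = v₀t + ½at² = 24.2·3.5 + 0.5·-2.5·3.5² = 69.3 m
Total time = 3.84 + 3.50 = 7.34 s

7.34 s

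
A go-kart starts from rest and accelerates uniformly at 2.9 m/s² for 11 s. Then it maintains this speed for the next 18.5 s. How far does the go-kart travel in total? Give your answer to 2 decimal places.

765.60 m

Phase 1 (accelerating): v₀ = 0 m/s, a = 2.9 m/s².
v = v₀ + at = 0 + (2.9)(11) = 31.9 m/s
Δx = v₀t + ½at² = 0·11 + 0.5·2.9·11² = 175 m

Phase 2 (constant speed): v₀ = 31.9 m/s, a = 0 m/s².
v = v₀ + at = 31.9 + (0)(18.5) = 31.9 m/s
Δx = v₀t + ½at² = 31.9·18.5 + 0.5·0·18.5² = 590 m
Total distance = 175 + 590 = 766 m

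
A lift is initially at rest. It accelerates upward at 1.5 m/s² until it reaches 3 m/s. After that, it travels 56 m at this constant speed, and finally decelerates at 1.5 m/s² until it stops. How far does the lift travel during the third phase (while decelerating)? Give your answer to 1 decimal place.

Phase 1 (accelerating): v₀ = 0 m/s, a = 1.5 m/s².
v = v₀ + at → t = (3 − 0) / 1.5 = 2.00 s
v² = v₀² + 2aΔx → Δx = (3² − 0²)/(2·1.5) = 3.00 m

Phase 2 (constant speed): v₀ = 3.00 m/s, a = 0 m/s².
Constant speed: t = d/v = 56/3.00 = 18.7 s

Phase 3 (decelerating): v₀ = 3.00 m/s, a = -1.5 m/s².
v = v₀ + at → t = (0 − 3.00) / -1.5 = 2.00 s
v² = v₀² + 2aΔx → Δx = (0² − 3.00²)/(2·-1.5) = 3.00 m
Distance in phase 3 = 3.00 m

3.0 m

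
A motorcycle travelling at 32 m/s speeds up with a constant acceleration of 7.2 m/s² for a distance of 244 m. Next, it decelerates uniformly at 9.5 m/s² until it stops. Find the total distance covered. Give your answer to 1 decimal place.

482.8 m

Phase 1 (accelerating): v₀ = 32.0 m/s, a = 7.2 m/s².
v² = v₀² + 2aΔx = 32.0² + 2·7.2·244 = 4540 → v = 67.4 m/s
t = (v − v₀)/a = (67.4 − 32.0)/7.2 = 4.91 s

Phase 2 (decelerating): v₀ = 67.4 m/s, a = -9.5 m/s².
v = v₀ + at → t = (0 − 67.4) / -9.5 = 7.09 s
v² = v₀² + 2aΔx → Δx = (0² − 67.4²)/(2·-9.5) = 239 m
Total distance = 244 + 239 = 483 m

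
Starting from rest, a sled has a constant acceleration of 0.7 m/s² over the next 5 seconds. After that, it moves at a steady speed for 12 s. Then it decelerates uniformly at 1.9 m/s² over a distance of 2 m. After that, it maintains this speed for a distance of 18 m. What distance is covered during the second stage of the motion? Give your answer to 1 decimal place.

Phase 1 (accelerating): v₀ = 0 m/s, a = 0.7 m/s².
v = v₀ + at = 0 + (0.7)(5) = 3.50 m/s
Δx = v₀t + ½at² = 0·5 + 0.5·0.7·5² = 8.75 m

Phase 2 (constant speed): v₀ = 3.50 m/s, a = 0 m/s².
v = v₀ + at = 3.50 + (0)(12) = 3.50 m/s
Δx = v₀t + ½at² = 3.50·12 + 0.5·0·12² = 42.0 m
Distance in phase 2 = 42.0 m

42.0 m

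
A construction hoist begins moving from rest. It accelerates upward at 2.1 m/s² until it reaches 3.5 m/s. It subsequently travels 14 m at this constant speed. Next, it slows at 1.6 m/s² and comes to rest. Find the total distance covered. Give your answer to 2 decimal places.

Phase 1 (accelerating): v₀ = 0 m/s, a = 2.1 m/s².
v = v₀ + at → t = (3.5 − 0) / 2.1 = 1.67 s
v² = v₀² + 2aΔx → Δx = (3.5² − 0²)/(2·2.1) = 2.92 m

Phase 2 (constant speed): v₀ = 3.50 m/s, a = 0 m/s².
Constant speed: t = d/v = 14/3.50 = 4.00 s

Phase 3 (decelerating): v₀ = 3.50 m/s, a = -1.6 m/s².
v = v₀ + at → t = (0 − 3.50) / -1.6 = 2.19 s
v² = v₀² + 2aΔx → Δx = (0² − 3.50²)/(2·-1.6) = 3.83 m
Total distance = 2.92 + 14.0 + 3.83 = 20.7 m

20.74 m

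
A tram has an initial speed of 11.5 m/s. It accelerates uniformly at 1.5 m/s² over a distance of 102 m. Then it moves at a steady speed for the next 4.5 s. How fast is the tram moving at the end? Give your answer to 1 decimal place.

Phase 1 (accelerating): v₀ = 11.5 m/s, a = 1.5 m/s².
v² = v₀² + 2aΔx = 11.5² + 2·1.5·102 = 438 → v = 20.9 m/s
t = (v − v₀)/a = (20.9 − 11.5)/1.5 = 6.29 s

Phase 2 (constant speed): v₀ = 20.9 m/s, a = 0 m/s².
v = v₀ + at = 20.9 + (0)(4.5) = 20.9 m/s
Δx = v₀t + ½at² = 20.9·4.5 + 0.5·0·4.5² = 94.2 m
Final speed = 20.9 m/s

20.9 m/s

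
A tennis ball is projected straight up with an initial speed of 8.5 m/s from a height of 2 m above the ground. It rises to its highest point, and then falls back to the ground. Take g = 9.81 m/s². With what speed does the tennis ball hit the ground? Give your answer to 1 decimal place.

Phase 1 (rising): v₀ = 8.50 m/s, a = -9.81 m/s².
v = v₀ + at → t = (0 − 8.50) / -9.81 = 0.866 s
v² = v₀² + 2aΔx → Δx = (0² − 8.50²)/(2·-9.81) = 3.68 m

Phase 2 (falling): v₀ = 0 m/s, a = -9.81 m/s².
Falls 5.68 m from rest: t = √(2·5.68/9.81) = 1.08 s; v = g·t = 10.6 m/s.
Final speed = 10.6 m/s

10.6 m/s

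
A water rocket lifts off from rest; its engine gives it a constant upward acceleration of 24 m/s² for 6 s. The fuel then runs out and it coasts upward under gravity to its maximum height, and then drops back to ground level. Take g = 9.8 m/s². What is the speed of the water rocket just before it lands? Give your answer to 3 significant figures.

Phase 1 (powered ascent): v₀ = 0 m/s, a = 24 m/s².
v = v₀ + at = 0 + (24)(6) = 144 m/s
Δx = v₀t + ½at² = 0·6 + 0.5·24·6² = 432 m

Phase 2 (coasting upward): v₀ = 144 m/s, a = -9.8 m/s².
v = v₀ + at → t = (0 − 144) / -9.8 = 14.7 s
v² = v₀² + 2aΔx → Δx = (0² − 144²)/(2·-9.8) = 1060 m

Phase 3 (free fall): v₀ = 0 m/s, a = -9.8 m/s².
Falls 1490 m from rest: t = √(2·1490/9.8) = 17.4 s; v = g·t = 171 m/s.
Impact speed = 171 m/s

171 m/s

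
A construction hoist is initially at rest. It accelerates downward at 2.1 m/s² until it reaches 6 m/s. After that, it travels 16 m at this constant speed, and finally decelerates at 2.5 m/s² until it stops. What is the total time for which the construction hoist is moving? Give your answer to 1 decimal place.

7.9 s

Phase 1 (accelerating): v₀ = 0 m/s, a = 2.1 m/s².
v = v₀ + at → t = (6 − 0) / 2.1 = 2.86 s
v² = v₀² + 2aΔx → Δx = (6² − 0²)/(2·2.1) = 8.57 m

Phase 2 (constant speed): v₀ = 6.00 m/s, a = 0 m/s².
Constant speed: t = d/v = 16/6.00 = 2.67 s

Phase 3 (decelerating): v₀ = 6.00 m/s, a = -2.5 m/s².
v = v₀ + at → t = (0 − 6.00) / -2.5 = 2.40 s
v² = v₀² + 2aΔx → Δx = (0² − 6.00²)/(2·-2.5) = 7.20 m
Total time = 2.86 + 2.67 + 2.40 = 7.92 s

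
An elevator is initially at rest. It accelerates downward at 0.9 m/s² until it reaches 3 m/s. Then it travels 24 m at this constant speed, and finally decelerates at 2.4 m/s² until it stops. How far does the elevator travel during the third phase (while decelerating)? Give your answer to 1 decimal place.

1.9 m

Phase 1 (accelerating): v₀ = 0 m/s, a = 0.9 m/s².
v = v₀ + at → t = (3 − 0) / 0.9 = 3.33 s
v² = v₀² + 2aΔx → Δx = (3² − 0²)/(2·0.9) = 5.00 m

Phase 2 (constant speed): v₀ = 3.00 m/s, a = 0 m/s².
Constant speed: t = d/v = 24/3.00 = 8.00 s

Phase 3 (decelerating): v₀ = 3.00 m/s, a = -2.4 m/s².
v = v₀ + at → t = (0 − 3.00) / -2.4 = 1.25 s
v² = v₀² + 2aΔx → Δx = (0² − 3.00²)/(2·-2.4) = 1.88 m
Distance in phase 3 = 1.88 m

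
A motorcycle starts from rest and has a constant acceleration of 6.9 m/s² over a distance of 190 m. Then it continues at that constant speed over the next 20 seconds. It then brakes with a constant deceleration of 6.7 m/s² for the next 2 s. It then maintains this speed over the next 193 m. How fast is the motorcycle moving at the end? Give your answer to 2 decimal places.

Phase 1 (accelerating): v₀ = 0 m/s, a = 6.9 m/s².
v² = v₀² + 2aΔx = 0² + 2·6.9·190 = 2620 → v = 51.2 m/s
t = (v − v₀)/a = (51.2 − 0)/6.9 = 7.42 s

Phase 2 (constant speed): v₀ = 51.2 m/s, a = 0 m/s².
v = v₀ + at = 51.2 + (0)(20) = 51.2 m/s
Δx = v₀t + ½at² = 51.2·20 + 0.5·0·20² = 1020 m

Phase 3 (decelerating): v₀ = 51.2 m/s, a = -6.7 m/s².
v = v₀ + at = 51.2 + (-6.7)(2) = 37.8 m/s
Δx = v₀t + ½at² = 51.2·2 + 0.5·-6.7·2² = 89.0 m

Phase 4 (constant speed): v₀ = 37.8 m/s, a = 0 m/s².
Constant speed: t = d/v = 193/37.8 = 5.11 s
Final speed = 37.8 m/s

37.81 m/s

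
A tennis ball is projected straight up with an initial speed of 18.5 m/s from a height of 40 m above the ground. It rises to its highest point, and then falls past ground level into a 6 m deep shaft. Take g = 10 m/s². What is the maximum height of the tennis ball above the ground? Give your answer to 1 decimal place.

57.1 m

Phase 1 (rising): v₀ = 18.5 m/s, a = -10 m/s².
v = v₀ + at → t = (0 − 18.5) / -10 = 1.85 s
v² = v₀² + 2aΔx → Δx = (0² − 18.5²)/(2·-10) = 17.1 m
Maximum height = 40 + 17.1 = 57.1 m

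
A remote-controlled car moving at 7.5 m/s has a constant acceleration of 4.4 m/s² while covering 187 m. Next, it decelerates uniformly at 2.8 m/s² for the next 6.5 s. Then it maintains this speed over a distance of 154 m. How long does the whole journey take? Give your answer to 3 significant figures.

Phase 1 (accelerating): v₀ = 7.50 m/s, a = 4.4 m/s².
v² = v₀² + 2aΔx = 7.50² + 2·4.4·187 = 1700 → v = 41.3 m/s
t = (v − v₀)/a = (41.3 − 7.50)/4.4 = 7.67 s

Phase 2 (decelerating): v₀ = 41.3 m/s, a = -2.8 m/s².
v = v₀ + at = 41.3 + (-2.8)(6.5) = 23.1 m/s
Δx = v₀t + ½at² = 41.3·6.5 + 0.5·-2.8·6.5² = 209 m

Phase 3 (constant speed): v₀ = 23.1 m/s, a = 0 m/s².
Constant speed: t = d/v = 154/23.1 = 6.68 s
Total time = 7.67 + 6.50 + 6.68 = 20.9 s

20.9 s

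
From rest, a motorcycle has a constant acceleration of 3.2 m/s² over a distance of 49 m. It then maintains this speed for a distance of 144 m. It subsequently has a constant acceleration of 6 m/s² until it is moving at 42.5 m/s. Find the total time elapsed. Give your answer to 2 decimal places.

Phase 1 (accelerating): v₀ = 0 m/s, a = 3.2 m/s².
v² = v₀² + 2aΔx = 0² + 2·3.2·49 = 314 → v = 17.7 m/s
t = (v − v₀)/a = (17.7 − 0)/3.2 = 5.53 s

Phase 2 (constant speed): v₀ = 17.7 m/s, a = 0 m/s².
Constant speed: t = d/v = 144/17.7 = 8.13 s

Phase 3 (accelerating): v₀ = 17.7 m/s, a = 6 m/s².
v = v₀ + at → t = (42.5 − 17.7) / 6 = 4.13 s
v² = v₀² + 2aΔx → Δx = (42.5² − 17.7²)/(2·6) = 124 m
Total time = 5.53 + 8.13 + 4.13 = 17.8 s

17.80 s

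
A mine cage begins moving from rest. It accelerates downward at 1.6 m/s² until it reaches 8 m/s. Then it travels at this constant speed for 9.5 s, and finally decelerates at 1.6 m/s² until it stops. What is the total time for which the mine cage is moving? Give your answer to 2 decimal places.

19.50 s

Phase 1 (accelerating): v₀ = 0 m/s, a = 1.6 m/s².
v = v₀ + at → t = (8 − 0) / 1.6 = 5.00 s
v² = v₀² + 2aΔx → Δx = (8² − 0²)/(2·1.6) = 20.0 m

Phase 2 (constant speed): v₀ = 8.00 m/s, a = 0 m/s².
v = v₀ + at = 8.00 + (0)(9.5) = 8.00 m/s
Δx = v₀t + ½at² = 8.00·9.5 + 0.5·0·9.5² = 76.0 m

Phase 3 (decelerating): v₀ = 8.00 m/s, a = -1.6 m/s².
v = v₀ + at → t = (0 − 8.00) / -1.6 = 5.00 s
v² = v₀² + 2aΔx → Δx = (0² − 8.00²)/(2·-1.6) = 20.0 m
Total time = 5.00 + 9.50 + 5.00 = 19.5 s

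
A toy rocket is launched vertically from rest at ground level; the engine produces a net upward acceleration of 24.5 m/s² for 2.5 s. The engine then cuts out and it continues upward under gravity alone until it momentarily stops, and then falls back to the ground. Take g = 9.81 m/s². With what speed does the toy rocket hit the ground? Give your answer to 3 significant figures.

72.5 m/s

Phase 1 (powered ascent): v₀ = 0 m/s, a = 24.5 m/s².
v = v₀ + at = 0 + (24.5)(2.5) = 61.2 m/s
Δx = v₀t + ½at² = 0·2.5 + 0.5·24.5·2.5² = 76.6 m

Phase 2 (coasting upward): v₀ = 61.2 m/s, a = -9.81 m/s².
v = v₀ + at → t = (0 − 61.2) / -9.81 = 6.24 s
v² = v₀² + 2aΔx → Δx = (0² − 61.2²)/(2·-9.81) = 191 m

Phase 3 (free fall): v₀ = 0 m/s, a = -9.81 m/s².
Falls 268 m from rest: t = √(2·268/9.81) = 7.39 s; v = g·t = 72.5 m/s.
Impact speed = 72.5 m/s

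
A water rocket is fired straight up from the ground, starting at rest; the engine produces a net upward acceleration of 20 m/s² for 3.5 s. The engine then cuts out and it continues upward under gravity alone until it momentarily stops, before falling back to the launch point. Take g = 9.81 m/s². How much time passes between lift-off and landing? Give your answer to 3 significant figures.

Phase 1 (powered ascent): v₀ = 0 m/s, a = 20 m/s².
v = v₀ + at = 0 + (20)(3.5) = 70.0 m/s
Δx = v₀t + ½at² = 0·3.5 + 0.5·20·3.5² = 122 m

Phase 2 (coasting upward): v₀ = 70.0 m/s, a = -9.81 m/s².
v = v₀ + at → t = (0 − 70.0) / -9.81 = 7.14 s
v² = v₀² + 2aΔx → Δx = (0² − 70.0²)/(2·-9.81) = 250 m

Phase 3 (free fall): v₀ = 0 m/s, a = -9.81 m/s².
Falls 372 m from rest: t = √(2·372/9.81) = 8.71 s; v = g·t = 85.5 m/s.
Total time = 3.50 + 7.14 + 8.71 = 19.3 s

19.3 s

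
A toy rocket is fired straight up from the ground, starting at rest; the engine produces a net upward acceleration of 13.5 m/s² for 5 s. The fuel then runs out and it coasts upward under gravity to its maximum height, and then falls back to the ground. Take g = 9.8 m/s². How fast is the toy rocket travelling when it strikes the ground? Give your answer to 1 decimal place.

Phase 1 (powered ascent): v₀ = 0 m/s, a = 13.5 m/s².
v = v₀ + at = 0 + (13.5)(5) = 67.5 m/s
Δx = v₀t + ½at² = 0·5 + 0.5·13.5·5² = 169 m

Phase 2 (coasting upward): v₀ = 67.5 m/s, a = -9.8 m/s².
v = v₀ + at → t = (0 − 67.5) / -9.8 = 6.89 s
v² = v₀² + 2aΔx → Δx = (0² − 67.5²)/(2·-9.8) = 232 m

Phase 3 (free fall): v₀ = 0 m/s, a = -9.8 m/s².
Falls 401 m from rest: t = √(2·401/9.8) = 9.05 s; v = g·t = 88.7 m/s.
Impact speed = 88.7 m/s

88.7 m/s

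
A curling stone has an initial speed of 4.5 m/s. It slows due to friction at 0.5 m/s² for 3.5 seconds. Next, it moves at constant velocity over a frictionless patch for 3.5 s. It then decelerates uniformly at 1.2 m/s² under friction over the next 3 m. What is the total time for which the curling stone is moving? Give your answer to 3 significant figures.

Phase 1 (decelerating): v₀ = 4.50 m/s, a = -0.5 m/s².
v = v₀ + at = 4.50 + (-0.5)(3.5) = 2.75 m/s
Δx = v₀t + ½at² = 4.50·3.5 + 0.5·-0.5·3.5² = 12.7 m

Phase 2 (constant speed): v₀ = 2.75 m/s, a = 0 m/s².
v = v₀ + at = 2.75 + (0)(3.5) = 2.75 m/s
Δx = v₀t + ½at² = 2.75·3.5 + 0.5·0·3.5² = 9.62 m

Phase 3 (decelerating): v₀ = 2.75 m/s, a = -1.2 m/s².
v² = v₀² + 2aΔx = 2.75² + 2·-1.2·3 = 0.363 → v = 0.602 m/s
t = (v − v₀)/a = (0.602 − 2.75)/-1.2 = 1.79 s
Total time = 3.50 + 3.50 + 1.79 = 8.79 s

8.79 s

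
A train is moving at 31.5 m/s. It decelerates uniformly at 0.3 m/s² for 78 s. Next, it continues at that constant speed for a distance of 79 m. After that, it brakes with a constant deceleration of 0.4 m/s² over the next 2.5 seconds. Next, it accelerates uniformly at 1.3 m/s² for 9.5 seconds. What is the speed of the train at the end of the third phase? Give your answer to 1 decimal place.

Phase 1 (decelerating): v₀ = 31.5 m/s, a = -0.3 m/s².
v = v₀ + at = 31.5 + (-0.3)(78) = 8.10 m/s
Δx = v₀t + ½at² = 31.5·78 + 0.5·-0.3·78² = 1540 m

Phase 2 (constant speed): v₀ = 8.10 m/s, a = 0 m/s².
Constant speed: t = d/v = 79/8.10 = 9.75 s

Phase 3 (decelerating): v₀ = 8.10 m/s, a = -0.4 m/s².
v = v₀ + at = 8.10 + (-0.4)(2.5) = 7.10 m/s
Δx = v₀t + ½at² = 8.10·2.5 + 0.5·-0.4·2.5² = 19.0 m
Speed at end of phase 3 = 7.10 m/s

7.1 m/s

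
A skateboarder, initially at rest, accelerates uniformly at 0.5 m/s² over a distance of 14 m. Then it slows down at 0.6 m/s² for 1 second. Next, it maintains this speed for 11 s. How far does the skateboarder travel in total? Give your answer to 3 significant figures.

52.0 m

Phase 1 (accelerating): v₀ = 0 m/s, a = 0.5 m/s².
v² = v₀² + 2aΔx = 0² + 2·0.5·14 = 14.0 → v = 3.74 m/s
t = (v − v₀)/a = (3.74 − 0)/0.5 = 7.48 s

Phase 2 (decelerating): v₀ = 3.74 m/s, a = -0.6 m/s².
v = v₀ + at = 3.74 + (-0.6)(1) = 3.14 m/s
Δx = v₀t + ½at² = 3.74·1 + 0.5·-0.6·1² = 3.44 m

Phase 3 (constant speed): v₀ = 3.14 m/s, a = 0 m/s².
v = v₀ + at = 3.14 + (0)(11) = 3.14 m/s
Δx = v₀t + ½at² = 3.14·11 + 0.5·0·11² = 34.6 m
Total distance = 14.0 + 3.44 + 34.6 = 52.0 m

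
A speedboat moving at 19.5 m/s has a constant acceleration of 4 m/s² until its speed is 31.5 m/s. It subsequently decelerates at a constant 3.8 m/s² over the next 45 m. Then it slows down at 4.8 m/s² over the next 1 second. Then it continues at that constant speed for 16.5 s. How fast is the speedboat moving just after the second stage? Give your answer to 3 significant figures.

25.5 m/s

Phase 1 (accelerating): v₀ = 19.5 m/s, a = 4 m/s².
v = v₀ + at → t = (31.5 − 19.5) / 4 = 3.00 s
v² = v₀² + 2aΔx → Δx = (31.5² − 19.5²)/(2·4) = 76.5 m

Phase 2 (decelerating): v₀ = 31.5 m/s, a = -3.8 m/s².
v² = v₀² + 2aΔx = 31.5² + 2·-3.8·45 = 650 → v = 25.5 m/s
t = (v − v₀)/a = (25.5 − 31.5)/-3.8 = 1.58 s
Speed at end of phase 2 = 25.5 m/s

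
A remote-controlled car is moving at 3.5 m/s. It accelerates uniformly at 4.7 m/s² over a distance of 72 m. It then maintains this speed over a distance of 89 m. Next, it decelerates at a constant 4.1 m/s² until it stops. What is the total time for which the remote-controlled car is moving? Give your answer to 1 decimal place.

Phase 1 (accelerating): v₀ = 3.50 m/s, a = 4.7 m/s².
v² = v₀² + 2aΔx = 3.50² + 2·4.7·72 = 689 → v = 26.2 m/s
t = (v − v₀)/a = (26.2 − 3.50)/4.7 = 4.84 s

Phase 2 (constant speed): v₀ = 26.2 m/s, a = 0 m/s².
Constant speed: t = d/v = 89/26.2 = 3.39 s

Phase 3 (decelerating): v₀ = 26.2 m/s, a = -4.1 m/s².
v = v₀ + at → t = (0 − 26.2) / -4.1 = 6.40 s
v² = v₀² + 2aΔx → Δx = (0² − 26.2²)/(2·-4.1) = 84.0 m
Total time = 4.84 + 3.39 + 6.40 = 14.6 s

14.6 s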